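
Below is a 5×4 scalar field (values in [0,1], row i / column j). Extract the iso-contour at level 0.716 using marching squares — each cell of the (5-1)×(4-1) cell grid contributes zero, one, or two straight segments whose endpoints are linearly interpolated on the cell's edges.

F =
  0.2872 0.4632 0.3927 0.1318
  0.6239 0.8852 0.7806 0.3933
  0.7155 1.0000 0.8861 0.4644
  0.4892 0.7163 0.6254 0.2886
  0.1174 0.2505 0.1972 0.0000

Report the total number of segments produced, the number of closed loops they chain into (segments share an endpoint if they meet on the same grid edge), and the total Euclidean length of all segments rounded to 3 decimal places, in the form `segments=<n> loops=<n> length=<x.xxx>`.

cell (0,0): code 0100 → (0.599,1.000)–(1.000,0.352)
cell (0,1): code 1100 → (0.833,2.000)–(0.599,1.000)
cell (0,2): code 1000 → (1.000,2.167)–(0.833,2.000)
cell (1,0): code 0110 → (1.000,0.352)–(2.000,0.002)
cell (1,2): code 1001 → (2.000,2.403)–(1.000,2.167)
cell (2,0): code 0110 → (2.000,0.002)–(3.000,0.999)
cell (2,1): code 1011 → (3.000,1.003)–(2.652,2.000)
cell (2,2): code 0001 → (2.652,2.000)–(2.000,2.403)
cell (3,0): code 0010 → (3.000,0.999)–(3.001,1.000)
cell (3,1): code 0001 → (3.001,1.000)–(3.000,1.003)
total: 10 segments, chained into 1 closed loop(s), length Σ = 7.351252

segments=10 loops=1 length=7.351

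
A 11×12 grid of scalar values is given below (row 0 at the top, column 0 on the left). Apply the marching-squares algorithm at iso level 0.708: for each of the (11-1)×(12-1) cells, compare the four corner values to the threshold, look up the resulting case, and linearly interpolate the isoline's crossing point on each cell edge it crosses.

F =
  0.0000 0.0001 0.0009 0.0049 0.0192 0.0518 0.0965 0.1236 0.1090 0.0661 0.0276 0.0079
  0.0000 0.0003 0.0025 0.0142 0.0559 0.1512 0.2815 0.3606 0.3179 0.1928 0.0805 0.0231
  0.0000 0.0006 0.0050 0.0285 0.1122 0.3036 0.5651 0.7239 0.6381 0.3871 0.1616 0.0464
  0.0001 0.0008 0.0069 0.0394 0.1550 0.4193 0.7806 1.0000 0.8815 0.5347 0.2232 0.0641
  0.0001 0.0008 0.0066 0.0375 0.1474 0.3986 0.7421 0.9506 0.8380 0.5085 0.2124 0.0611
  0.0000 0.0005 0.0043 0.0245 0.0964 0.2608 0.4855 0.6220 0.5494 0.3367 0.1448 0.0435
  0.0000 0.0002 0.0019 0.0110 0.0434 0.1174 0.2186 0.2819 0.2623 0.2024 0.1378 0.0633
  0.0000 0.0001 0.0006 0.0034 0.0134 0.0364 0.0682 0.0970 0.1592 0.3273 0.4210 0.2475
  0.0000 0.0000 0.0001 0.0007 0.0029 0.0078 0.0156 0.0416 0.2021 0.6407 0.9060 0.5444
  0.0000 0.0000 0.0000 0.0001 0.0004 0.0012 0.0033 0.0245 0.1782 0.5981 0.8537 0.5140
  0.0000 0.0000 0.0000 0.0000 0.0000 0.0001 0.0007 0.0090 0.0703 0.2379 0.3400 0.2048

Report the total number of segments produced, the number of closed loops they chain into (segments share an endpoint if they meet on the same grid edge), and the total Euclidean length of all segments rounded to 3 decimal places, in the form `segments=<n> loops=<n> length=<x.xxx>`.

cell (1,6): code 0100 → (1.956,7.000)–(2.000,6.900)
cell (1,7): code 1000 → (2.000,7.185)–(1.956,7.000)
cell (2,5): code 0100 → (2.663,6.000)–(3.000,5.799)
cell (2,6): code 1110 → (2.000,6.900)–(2.663,6.000)
cell (2,7): code 1101 → (2.287,8.000)–(2.000,7.185)
cell (2,8): code 1000 → (3.000,8.500)–(2.287,8.000)
cell (3,5): code 0110 → (3.000,5.799)–(4.000,5.901)
cell (3,8): code 1001 → (4.000,8.395)–(3.000,8.500)
cell (4,5): code 0010 → (4.000,5.901)–(4.133,6.000)
cell (4,6): code 0011 → (4.133,6.000)–(4.738,7.000)
cell (4,7): code 0011 → (4.738,7.000)–(4.450,8.000)
cell (4,8): code 0001 → (4.450,8.000)–(4.000,8.395)
cell (7,9): code 0100 → (7.592,10.000)–(8.000,9.254)
cell (7,10): code 1000 → (8.000,10.548)–(7.592,10.000)
cell (8,9): code 0110 → (8.000,9.254)–(9.000,9.430)
cell (8,10): code 1001 → (9.000,10.429)–(8.000,10.548)
cell (9,9): code 0010 → (9.000,9.430)–(9.284,10.000)
cell (9,10): code 0001 → (9.284,10.000)–(9.000,10.429)
total: 18 segments, chained into 2 closed loop(s), length Σ = 13.236449

segments=18 loops=2 length=13.236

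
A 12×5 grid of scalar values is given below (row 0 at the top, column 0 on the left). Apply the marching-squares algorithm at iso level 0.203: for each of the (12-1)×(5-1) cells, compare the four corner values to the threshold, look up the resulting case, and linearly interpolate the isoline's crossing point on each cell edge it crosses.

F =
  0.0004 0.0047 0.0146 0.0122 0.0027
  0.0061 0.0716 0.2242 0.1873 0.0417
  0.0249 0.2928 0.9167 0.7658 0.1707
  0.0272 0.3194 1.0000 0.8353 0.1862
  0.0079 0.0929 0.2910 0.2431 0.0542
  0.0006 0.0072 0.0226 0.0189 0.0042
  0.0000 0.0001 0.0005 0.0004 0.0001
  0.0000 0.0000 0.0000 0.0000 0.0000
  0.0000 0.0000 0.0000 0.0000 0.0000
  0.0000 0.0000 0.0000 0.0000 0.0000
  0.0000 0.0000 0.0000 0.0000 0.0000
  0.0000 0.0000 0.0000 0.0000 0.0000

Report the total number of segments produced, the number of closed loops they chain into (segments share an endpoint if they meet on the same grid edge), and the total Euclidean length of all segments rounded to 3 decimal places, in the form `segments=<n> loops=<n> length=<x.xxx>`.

segments=14 loops=1 length=10.600

cell (0,1): code 0100 → (0.899,2.000)–(1.000,1.861)
cell (0,2): code 1000 → (1.000,2.575)–(0.899,2.000)
cell (1,0): code 0100 → (1.594,1.000)–(2.000,0.665)
cell (1,1): code 1110 → (1.000,1.861)–(1.594,1.000)
cell (1,2): code 1101 → (1.027,3.000)–(1.000,2.575)
cell (1,3): code 1000 → (2.000,3.946)–(1.027,3.000)
cell (2,0): code 0110 → (2.000,0.665)–(3.000,0.602)
cell (2,3): code 1001 → (3.000,3.974)–(2.000,3.946)
cell (3,0): code 0010 → (3.000,0.602)–(3.514,1.000)
cell (3,1): code 0111 → (3.514,1.000)–(4.000,1.556)
cell (3,3): code 1001 → (4.000,3.212)–(3.000,3.974)
cell (4,1): code 0010 → (4.000,1.556)–(4.328,2.000)
cell (4,2): code 0011 → (4.328,2.000)–(4.179,3.000)
cell (4,3): code 0001 → (4.179,3.000)–(4.000,3.212)
total: 14 segments, chained into 1 closed loop(s), length Σ = 10.599749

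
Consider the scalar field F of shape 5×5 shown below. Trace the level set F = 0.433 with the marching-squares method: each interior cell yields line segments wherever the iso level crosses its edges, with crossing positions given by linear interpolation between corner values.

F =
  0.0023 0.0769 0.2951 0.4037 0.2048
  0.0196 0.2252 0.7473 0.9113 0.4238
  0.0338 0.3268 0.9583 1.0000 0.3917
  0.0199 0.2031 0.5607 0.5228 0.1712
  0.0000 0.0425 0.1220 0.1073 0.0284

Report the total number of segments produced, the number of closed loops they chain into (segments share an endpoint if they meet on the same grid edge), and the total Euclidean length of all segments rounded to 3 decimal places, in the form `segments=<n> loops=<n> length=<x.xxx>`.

cell (0,1): code 0100 → (0.305,2.000)–(1.000,1.398)
cell (0,2): code 1100 → (0.058,3.000)–(0.305,2.000)
cell (0,3): code 1000 → (1.000,3.981)–(0.058,3.000)
cell (1,1): code 0110 → (1.000,1.398)–(2.000,1.168)
cell (1,3): code 1001 → (2.000,3.932)–(1.000,3.981)
cell (2,1): code 0110 → (2.000,1.168)–(3.000,1.643)
cell (2,3): code 1001 → (3.000,3.255)–(2.000,3.932)
cell (3,1): code 0010 → (3.000,1.643)–(3.291,2.000)
cell (3,2): code 0011 → (3.291,2.000)–(3.216,3.000)
cell (3,3): code 0001 → (3.216,3.000)–(3.000,3.255)
total: 10 segments, chained into 1 closed loop(s), length Σ = 9.449715

segments=10 loops=1 length=9.450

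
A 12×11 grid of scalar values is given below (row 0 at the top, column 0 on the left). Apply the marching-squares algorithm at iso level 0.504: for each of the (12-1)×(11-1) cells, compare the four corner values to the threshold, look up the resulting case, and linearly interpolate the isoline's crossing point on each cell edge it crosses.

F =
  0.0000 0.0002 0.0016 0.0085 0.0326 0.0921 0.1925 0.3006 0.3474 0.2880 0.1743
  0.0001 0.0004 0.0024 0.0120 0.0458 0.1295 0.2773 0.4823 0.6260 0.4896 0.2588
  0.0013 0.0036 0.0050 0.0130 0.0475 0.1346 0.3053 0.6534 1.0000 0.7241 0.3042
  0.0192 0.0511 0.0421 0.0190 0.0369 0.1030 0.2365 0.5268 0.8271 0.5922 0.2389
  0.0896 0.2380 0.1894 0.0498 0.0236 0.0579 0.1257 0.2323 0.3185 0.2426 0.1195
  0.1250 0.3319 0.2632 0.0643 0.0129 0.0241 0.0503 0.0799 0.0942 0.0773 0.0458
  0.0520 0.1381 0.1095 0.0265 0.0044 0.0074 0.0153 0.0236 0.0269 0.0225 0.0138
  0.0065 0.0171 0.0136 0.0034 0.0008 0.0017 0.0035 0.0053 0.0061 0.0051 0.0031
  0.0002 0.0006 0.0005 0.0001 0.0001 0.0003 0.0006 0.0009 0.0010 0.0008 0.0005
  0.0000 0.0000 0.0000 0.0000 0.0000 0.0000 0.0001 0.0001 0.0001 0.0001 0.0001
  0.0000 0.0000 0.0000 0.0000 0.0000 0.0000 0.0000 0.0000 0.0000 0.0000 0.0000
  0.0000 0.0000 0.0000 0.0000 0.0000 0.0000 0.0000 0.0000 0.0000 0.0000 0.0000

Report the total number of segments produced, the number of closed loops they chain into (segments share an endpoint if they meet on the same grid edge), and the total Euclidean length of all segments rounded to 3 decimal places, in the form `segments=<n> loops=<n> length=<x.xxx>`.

segments=12 loops=1 length=9.096

cell (0,7): code 0100 → (0.562,8.000)–(1.000,7.151)
cell (0,8): code 1000 → (1.000,8.894)–(0.562,8.000)
cell (1,6): code 0100 → (1.127,7.000)–(2.000,6.571)
cell (1,7): code 1110 → (1.000,7.151)–(1.127,7.000)
cell (1,8): code 1101 → (1.061,9.000)–(1.000,8.894)
cell (1,9): code 1000 → (2.000,9.524)–(1.061,9.000)
cell (2,6): code 0110 → (2.000,6.571)–(3.000,6.921)
cell (2,9): code 1001 → (3.000,9.250)–(2.000,9.524)
cell (3,6): code 0010 → (3.000,6.921)–(3.077,7.000)
cell (3,7): code 0011 → (3.077,7.000)–(3.635,8.000)
cell (3,8): code 0011 → (3.635,8.000)–(3.252,9.000)
cell (3,9): code 0001 → (3.252,9.000)–(3.000,9.250)
total: 12 segments, chained into 1 closed loop(s), length Σ = 9.096280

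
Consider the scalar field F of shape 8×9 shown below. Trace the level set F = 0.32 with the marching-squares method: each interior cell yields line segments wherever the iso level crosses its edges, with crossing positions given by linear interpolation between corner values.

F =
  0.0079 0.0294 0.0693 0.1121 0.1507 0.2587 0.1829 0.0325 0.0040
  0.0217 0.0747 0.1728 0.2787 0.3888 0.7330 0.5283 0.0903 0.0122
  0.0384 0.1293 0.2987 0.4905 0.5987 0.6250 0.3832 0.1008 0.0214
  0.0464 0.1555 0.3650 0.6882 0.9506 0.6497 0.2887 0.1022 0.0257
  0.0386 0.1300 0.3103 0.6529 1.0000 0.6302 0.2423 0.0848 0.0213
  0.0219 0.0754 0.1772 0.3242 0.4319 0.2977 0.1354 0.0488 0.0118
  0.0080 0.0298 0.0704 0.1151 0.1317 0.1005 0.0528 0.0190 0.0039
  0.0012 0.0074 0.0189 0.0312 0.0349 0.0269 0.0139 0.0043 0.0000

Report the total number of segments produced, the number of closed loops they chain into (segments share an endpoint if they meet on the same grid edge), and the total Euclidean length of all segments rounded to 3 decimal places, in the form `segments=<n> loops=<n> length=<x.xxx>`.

segments=20 loops=1 length=15.229

cell (0,3): code 0100 → (0.711,4.000)–(1.000,3.375)
cell (0,4): code 1100 → (0.129,5.000)–(0.711,4.000)
cell (0,5): code 1100 → (0.397,6.000)–(0.129,5.000)
cell (0,6): code 1000 → (1.000,6.476)–(0.397,6.000)
cell (1,2): code 0100 → (1.195,3.000)–(2.000,2.111)
cell (1,3): code 1110 → (1.000,3.375)–(1.195,3.000)
cell (1,6): code 1001 → (2.000,6.224)–(1.000,6.476)
cell (2,1): code 0100 → (2.321,2.000)–(3.000,1.785)
cell (2,2): code 1110 → (2.000,2.111)–(2.321,2.000)
cell (2,5): code 1011 → (3.000,5.913)–(2.669,6.000)
cell (2,6): code 0001 → (2.669,6.000)–(2.000,6.224)
cell (3,1): code 0010 → (3.000,1.785)–(3.823,2.000)
cell (3,2): code 0111 → (3.823,2.000)–(4.000,2.028)
cell (3,5): code 1001 → (4.000,5.800)–(3.000,5.913)
cell (4,2): code 0110 → (4.000,2.028)–(5.000,2.971)
cell (4,4): code 1011 → (5.000,4.834)–(4.933,5.000)
cell (4,5): code 0001 → (4.933,5.000)–(4.000,5.800)
cell (5,2): code 0010 → (5.000,2.971)–(5.020,3.000)
cell (5,3): code 0011 → (5.020,3.000)–(5.373,4.000)
cell (5,4): code 0001 → (5.373,4.000)–(5.000,4.834)
total: 20 segments, chained into 1 closed loop(s), length Σ = 15.228760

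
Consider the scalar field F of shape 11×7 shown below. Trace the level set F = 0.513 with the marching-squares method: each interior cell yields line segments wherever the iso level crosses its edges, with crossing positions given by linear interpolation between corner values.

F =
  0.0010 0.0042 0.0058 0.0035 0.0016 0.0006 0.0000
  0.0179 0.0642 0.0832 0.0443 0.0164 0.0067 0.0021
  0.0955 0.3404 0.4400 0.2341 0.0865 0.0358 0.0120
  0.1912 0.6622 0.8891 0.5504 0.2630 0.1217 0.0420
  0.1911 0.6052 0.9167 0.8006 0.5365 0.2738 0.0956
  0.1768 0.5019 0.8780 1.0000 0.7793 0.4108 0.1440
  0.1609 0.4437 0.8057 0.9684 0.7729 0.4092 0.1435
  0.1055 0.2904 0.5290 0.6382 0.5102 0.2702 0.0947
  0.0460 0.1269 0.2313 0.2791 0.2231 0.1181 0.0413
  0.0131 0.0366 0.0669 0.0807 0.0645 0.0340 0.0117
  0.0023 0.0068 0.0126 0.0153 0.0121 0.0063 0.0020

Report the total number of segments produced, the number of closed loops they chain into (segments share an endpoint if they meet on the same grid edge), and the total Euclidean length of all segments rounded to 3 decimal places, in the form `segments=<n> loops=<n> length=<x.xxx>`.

segments=18 loops=1 length=14.312

cell (2,0): code 0100 → (2.536,1.000)–(3.000,0.683)
cell (2,1): code 1100 → (2.163,2.000)–(2.536,1.000)
cell (2,2): code 1100 → (2.882,3.000)–(2.163,2.000)
cell (2,3): code 1000 → (3.000,3.130)–(2.882,3.000)
cell (3,0): code 0110 → (3.000,0.683)–(4.000,0.777)
cell (3,3): code 1101 → (3.914,4.000)–(3.000,3.130)
cell (3,4): code 1000 → (4.000,4.089)–(3.914,4.000)
cell (4,0): code 0010 → (4.000,0.777)–(4.893,1.000)
cell (4,1): code 0111 → (4.893,1.000)–(5.000,1.030)
cell (4,4): code 1001 → (5.000,4.723)–(4.000,4.089)
cell (5,1): code 0110 → (5.000,1.030)–(6.000,1.191)
cell (5,4): code 1001 → (6.000,4.715)–(5.000,4.723)
cell (6,1): code 0110 → (6.000,1.191)–(7.000,1.933)
cell (6,3): code 1011 → (7.000,3.978)–(6.989,4.000)
cell (6,4): code 0001 → (6.989,4.000)–(6.000,4.715)
cell (7,1): code 0010 → (7.000,1.933)–(7.054,2.000)
cell (7,2): code 0011 → (7.054,2.000)–(7.349,3.000)
cell (7,3): code 0001 → (7.349,3.000)–(7.000,3.978)
total: 18 segments, chained into 1 closed loop(s), length Σ = 14.311602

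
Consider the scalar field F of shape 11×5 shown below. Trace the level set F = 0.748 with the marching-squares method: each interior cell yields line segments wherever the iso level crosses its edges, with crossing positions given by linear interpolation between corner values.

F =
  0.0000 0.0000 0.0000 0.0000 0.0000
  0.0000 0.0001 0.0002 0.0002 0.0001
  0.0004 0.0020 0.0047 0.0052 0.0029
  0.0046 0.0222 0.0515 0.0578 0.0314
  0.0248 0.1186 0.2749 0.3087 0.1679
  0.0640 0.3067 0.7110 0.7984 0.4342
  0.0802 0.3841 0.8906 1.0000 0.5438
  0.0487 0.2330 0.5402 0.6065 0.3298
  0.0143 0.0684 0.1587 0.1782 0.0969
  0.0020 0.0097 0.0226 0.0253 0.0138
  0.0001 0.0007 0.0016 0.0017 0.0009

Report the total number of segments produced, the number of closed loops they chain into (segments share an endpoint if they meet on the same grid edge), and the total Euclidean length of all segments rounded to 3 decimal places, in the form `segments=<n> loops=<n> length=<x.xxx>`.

cell (4,2): code 0100 → (4.897,3.000)–(5.000,2.423)
cell (4,3): code 1000 → (5.000,3.138)–(4.897,3.000)
cell (5,1): code 0100 → (5.206,2.000)–(6.000,1.718)
cell (5,2): code 1110 → (5.000,2.423)–(5.206,2.000)
cell (5,3): code 1001 → (6.000,3.552)–(5.000,3.138)
cell (6,1): code 0010 → (6.000,1.718)–(6.407,2.000)
cell (6,2): code 0011 → (6.407,2.000)–(6.640,3.000)
cell (6,3): code 0001 → (6.640,3.000)–(6.000,3.552)
total: 8 segments, chained into 1 closed loop(s), length Σ = 5.521248

segments=8 loops=1 length=5.521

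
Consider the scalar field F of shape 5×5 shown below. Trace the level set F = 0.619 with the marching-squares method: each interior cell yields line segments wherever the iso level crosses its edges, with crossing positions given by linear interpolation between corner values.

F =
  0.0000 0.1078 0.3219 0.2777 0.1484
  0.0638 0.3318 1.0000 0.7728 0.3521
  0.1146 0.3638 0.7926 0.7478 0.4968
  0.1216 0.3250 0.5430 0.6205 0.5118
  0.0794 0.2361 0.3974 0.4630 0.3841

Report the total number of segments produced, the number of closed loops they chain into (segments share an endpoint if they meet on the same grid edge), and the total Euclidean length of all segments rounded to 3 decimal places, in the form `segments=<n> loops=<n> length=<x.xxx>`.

segments=10 loops=1 length=7.323

cell (0,1): code 0100 → (0.438,2.000)–(1.000,1.430)
cell (0,2): code 1100 → (0.689,3.000)–(0.438,2.000)
cell (0,3): code 1000 → (1.000,3.366)–(0.689,3.000)
cell (1,1): code 0110 → (1.000,1.430)–(2.000,1.595)
cell (1,3): code 1001 → (2.000,3.513)–(1.000,3.366)
cell (2,1): code 0010 → (2.000,1.595)–(2.696,2.000)
cell (2,2): code 0111 → (2.696,2.000)–(3.000,2.981)
cell (2,3): code 1001 → (3.000,3.014)–(2.000,3.513)
cell (3,2): code 0010 → (3.000,2.981)–(3.010,3.000)
cell (3,3): code 0001 → (3.010,3.000)–(3.000,3.014)
total: 10 segments, chained into 1 closed loop(s), length Σ = 7.323393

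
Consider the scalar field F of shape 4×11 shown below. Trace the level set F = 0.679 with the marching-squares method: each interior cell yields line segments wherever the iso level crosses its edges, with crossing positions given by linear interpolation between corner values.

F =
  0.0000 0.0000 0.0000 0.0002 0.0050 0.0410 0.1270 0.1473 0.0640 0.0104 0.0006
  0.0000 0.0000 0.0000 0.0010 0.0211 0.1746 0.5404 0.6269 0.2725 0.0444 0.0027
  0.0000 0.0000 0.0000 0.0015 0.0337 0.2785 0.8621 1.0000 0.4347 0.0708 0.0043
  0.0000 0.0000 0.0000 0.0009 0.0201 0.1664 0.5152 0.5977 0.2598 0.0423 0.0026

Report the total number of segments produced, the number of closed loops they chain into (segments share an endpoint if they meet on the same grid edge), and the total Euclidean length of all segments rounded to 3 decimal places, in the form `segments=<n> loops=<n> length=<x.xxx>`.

cell (1,5): code 0100 → (1.431,6.000)–(2.000,5.686)
cell (1,6): code 1100 → (1.140,7.000)–(1.431,6.000)
cell (1,7): code 1000 → (2.000,7.568)–(1.140,7.000)
cell (2,5): code 0010 → (2.000,5.686)–(2.528,6.000)
cell (2,6): code 0011 → (2.528,6.000)–(2.798,7.000)
cell (2,7): code 0001 → (2.798,7.000)–(2.000,7.568)
total: 6 segments, chained into 1 closed loop(s), length Σ = 5.351495

segments=6 loops=1 length=5.351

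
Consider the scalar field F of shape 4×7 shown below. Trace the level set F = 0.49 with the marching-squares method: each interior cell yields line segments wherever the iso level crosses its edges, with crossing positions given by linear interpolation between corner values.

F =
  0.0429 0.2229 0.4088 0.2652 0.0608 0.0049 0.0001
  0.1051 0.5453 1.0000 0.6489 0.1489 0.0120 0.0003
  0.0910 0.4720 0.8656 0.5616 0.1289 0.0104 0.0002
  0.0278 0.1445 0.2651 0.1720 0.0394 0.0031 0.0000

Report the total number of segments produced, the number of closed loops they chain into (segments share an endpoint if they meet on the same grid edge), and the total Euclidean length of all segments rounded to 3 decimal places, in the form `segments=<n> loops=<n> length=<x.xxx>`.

segments=10 loops=1 length=7.554

cell (0,0): code 0100 → (0.828,1.000)–(1.000,0.874)
cell (0,1): code 1100 → (0.137,2.000)–(0.828,1.000)
cell (0,2): code 1100 → (0.586,3.000)–(0.137,2.000)
cell (0,3): code 1000 → (1.000,3.318)–(0.586,3.000)
cell (1,0): code 0010 → (1.000,0.874)–(1.754,1.000)
cell (1,1): code 0111 → (1.754,1.000)–(2.000,1.046)
cell (1,3): code 1001 → (2.000,3.165)–(1.000,3.318)
cell (2,1): code 0010 → (2.000,1.046)–(2.625,2.000)
cell (2,2): code 0011 → (2.625,2.000)–(2.184,3.000)
cell (2,3): code 0001 → (2.184,3.000)–(2.000,3.165)
total: 10 segments, chained into 1 closed loop(s), length Σ = 7.553827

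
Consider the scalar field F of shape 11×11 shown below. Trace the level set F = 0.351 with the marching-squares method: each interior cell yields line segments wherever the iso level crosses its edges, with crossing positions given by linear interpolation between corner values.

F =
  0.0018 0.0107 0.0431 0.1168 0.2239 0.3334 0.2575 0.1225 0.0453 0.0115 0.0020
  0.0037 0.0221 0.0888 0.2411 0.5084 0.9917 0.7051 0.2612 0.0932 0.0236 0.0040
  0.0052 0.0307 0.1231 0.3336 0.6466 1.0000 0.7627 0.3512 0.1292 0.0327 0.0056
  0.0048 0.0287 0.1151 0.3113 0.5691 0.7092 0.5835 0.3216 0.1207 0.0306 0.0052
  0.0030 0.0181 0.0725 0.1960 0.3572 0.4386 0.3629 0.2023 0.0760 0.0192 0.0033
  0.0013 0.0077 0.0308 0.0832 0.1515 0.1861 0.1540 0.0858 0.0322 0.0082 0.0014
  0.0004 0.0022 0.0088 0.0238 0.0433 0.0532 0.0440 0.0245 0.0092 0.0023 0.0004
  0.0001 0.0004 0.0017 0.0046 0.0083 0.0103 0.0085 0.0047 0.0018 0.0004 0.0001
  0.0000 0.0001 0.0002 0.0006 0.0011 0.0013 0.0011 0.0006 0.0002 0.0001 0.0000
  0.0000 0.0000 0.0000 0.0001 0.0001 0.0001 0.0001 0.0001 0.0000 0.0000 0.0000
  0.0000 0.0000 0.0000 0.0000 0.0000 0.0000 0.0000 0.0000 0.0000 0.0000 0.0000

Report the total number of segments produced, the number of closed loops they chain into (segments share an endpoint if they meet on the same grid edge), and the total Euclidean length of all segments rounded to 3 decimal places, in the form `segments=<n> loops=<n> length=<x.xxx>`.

cell (0,3): code 0100 → (0.447,4.000)–(1.000,3.411)
cell (0,4): code 1100 → (0.027,5.000)–(0.447,4.000)
cell (0,5): code 1100 → (0.209,6.000)–(0.027,5.000)
cell (0,6): code 1000 → (1.000,6.798)–(0.209,6.000)
cell (1,3): code 0110 → (1.000,3.411)–(2.000,3.056)
cell (1,6): code 1101 → (1.998,7.000)–(1.000,6.798)
cell (1,7): code 1000 → (2.000,7.001)–(1.998,7.000)
cell (2,3): code 0110 → (2.000,3.056)–(3.000,3.154)
cell (2,6): code 1011 → (3.000,6.888)–(2.007,7.000)
cell (2,7): code 0001 → (2.007,7.000)–(2.000,7.001)
cell (3,3): code 0110 → (3.000,3.154)–(4.000,3.962)
cell (3,6): code 1001 → (4.000,6.074)–(3.000,6.888)
cell (4,3): code 0010 → (4.000,3.962)–(4.030,4.000)
cell (4,4): code 0011 → (4.030,4.000)–(4.347,5.000)
cell (4,5): code 0011 → (4.347,5.000)–(4.057,6.000)
cell (4,6): code 0001 → (4.057,6.000)–(4.000,6.074)
total: 16 segments, chained into 1 closed loop(s), length Σ = 12.932592

segments=16 loops=1 length=12.933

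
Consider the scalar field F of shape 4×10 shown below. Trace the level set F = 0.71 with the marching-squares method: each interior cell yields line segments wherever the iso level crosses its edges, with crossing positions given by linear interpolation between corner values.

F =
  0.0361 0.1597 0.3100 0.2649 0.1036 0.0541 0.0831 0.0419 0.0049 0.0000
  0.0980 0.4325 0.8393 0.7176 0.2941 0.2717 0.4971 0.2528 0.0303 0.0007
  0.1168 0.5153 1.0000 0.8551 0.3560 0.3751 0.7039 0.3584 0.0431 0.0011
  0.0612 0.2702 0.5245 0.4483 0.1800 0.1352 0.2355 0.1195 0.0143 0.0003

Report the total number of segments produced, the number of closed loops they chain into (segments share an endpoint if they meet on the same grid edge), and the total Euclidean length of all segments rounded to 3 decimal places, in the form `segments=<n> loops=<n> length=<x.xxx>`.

segments=8 loops=1 length=5.872

cell (0,1): code 0100 → (0.756,2.000)–(1.000,1.682)
cell (0,2): code 1100 → (0.983,3.000)–(0.756,2.000)
cell (0,3): code 1000 → (1.000,3.018)–(0.983,3.000)
cell (1,1): code 0110 → (1.000,1.682)–(2.000,1.402)
cell (1,3): code 1001 → (2.000,3.291)–(1.000,3.018)
cell (2,1): code 0010 → (2.000,1.402)–(2.610,2.000)
cell (2,2): code 0011 → (2.610,2.000)–(2.357,3.000)
cell (2,3): code 0001 → (2.357,3.000)–(2.000,3.291)
total: 8 segments, chained into 1 closed loop(s), length Σ = 5.872197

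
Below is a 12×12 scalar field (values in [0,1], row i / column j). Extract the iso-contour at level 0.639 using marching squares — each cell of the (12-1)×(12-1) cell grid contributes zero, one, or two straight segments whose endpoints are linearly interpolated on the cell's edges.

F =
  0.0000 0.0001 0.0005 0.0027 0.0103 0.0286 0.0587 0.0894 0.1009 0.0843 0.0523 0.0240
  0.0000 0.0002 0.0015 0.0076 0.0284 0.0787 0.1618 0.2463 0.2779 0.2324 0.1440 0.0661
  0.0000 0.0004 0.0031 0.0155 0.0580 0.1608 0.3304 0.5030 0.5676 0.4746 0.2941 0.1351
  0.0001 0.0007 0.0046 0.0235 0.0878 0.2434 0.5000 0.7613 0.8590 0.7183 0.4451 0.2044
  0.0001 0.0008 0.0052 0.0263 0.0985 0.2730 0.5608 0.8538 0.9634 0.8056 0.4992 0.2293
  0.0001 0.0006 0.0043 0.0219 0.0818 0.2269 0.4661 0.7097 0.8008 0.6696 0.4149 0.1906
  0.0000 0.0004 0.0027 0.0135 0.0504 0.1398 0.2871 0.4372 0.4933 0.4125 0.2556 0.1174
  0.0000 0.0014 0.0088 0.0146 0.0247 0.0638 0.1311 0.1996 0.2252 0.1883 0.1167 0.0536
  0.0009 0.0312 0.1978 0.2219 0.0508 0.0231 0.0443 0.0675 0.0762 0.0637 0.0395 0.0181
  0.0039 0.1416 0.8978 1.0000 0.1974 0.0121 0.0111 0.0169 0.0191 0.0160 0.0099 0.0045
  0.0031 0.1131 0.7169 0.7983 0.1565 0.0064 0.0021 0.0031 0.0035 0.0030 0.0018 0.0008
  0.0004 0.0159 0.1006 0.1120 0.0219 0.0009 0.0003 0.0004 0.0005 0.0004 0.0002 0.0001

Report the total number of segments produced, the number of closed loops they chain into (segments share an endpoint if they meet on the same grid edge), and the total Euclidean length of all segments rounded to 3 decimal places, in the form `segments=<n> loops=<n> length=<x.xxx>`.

segments=20 loops=2 length=15.871

cell (2,6): code 0100 → (2.527,7.000)–(3.000,6.532)
cell (2,7): code 1100 → (2.245,8.000)–(2.527,7.000)
cell (2,8): code 1100 → (2.675,9.000)–(2.245,8.000)
cell (2,9): code 1000 → (3.000,9.290)–(2.675,9.000)
cell (3,6): code 0110 → (3.000,6.532)–(4.000,6.267)
cell (3,9): code 1001 → (4.000,9.544)–(3.000,9.290)
cell (4,6): code 0110 → (4.000,6.267)–(5.000,6.710)
cell (4,9): code 1001 → (5.000,9.120)–(4.000,9.544)
cell (5,6): code 0010 → (5.000,6.710)–(5.259,7.000)
cell (5,7): code 0011 → (5.259,7.000)–(5.526,8.000)
cell (5,8): code 0011 → (5.526,8.000)–(5.119,9.000)
cell (5,9): code 0001 → (5.119,9.000)–(5.000,9.120)
cell (8,1): code 0100 → (8.630,2.000)–(9.000,1.658)
cell (8,2): code 1100 → (8.536,3.000)–(8.630,2.000)
cell (8,3): code 1000 → (9.000,3.450)–(8.536,3.000)
cell (9,1): code 0110 → (9.000,1.658)–(10.000,1.871)
cell (9,3): code 1001 → (10.000,3.248)–(9.000,3.450)
cell (10,1): code 0010 → (10.000,1.871)–(10.126,2.000)
cell (10,2): code 0011 → (10.126,2.000)–(10.232,3.000)
cell (10,3): code 0001 → (10.232,3.000)–(10.000,3.248)
total: 20 segments, chained into 2 closed loop(s), length Σ = 15.871010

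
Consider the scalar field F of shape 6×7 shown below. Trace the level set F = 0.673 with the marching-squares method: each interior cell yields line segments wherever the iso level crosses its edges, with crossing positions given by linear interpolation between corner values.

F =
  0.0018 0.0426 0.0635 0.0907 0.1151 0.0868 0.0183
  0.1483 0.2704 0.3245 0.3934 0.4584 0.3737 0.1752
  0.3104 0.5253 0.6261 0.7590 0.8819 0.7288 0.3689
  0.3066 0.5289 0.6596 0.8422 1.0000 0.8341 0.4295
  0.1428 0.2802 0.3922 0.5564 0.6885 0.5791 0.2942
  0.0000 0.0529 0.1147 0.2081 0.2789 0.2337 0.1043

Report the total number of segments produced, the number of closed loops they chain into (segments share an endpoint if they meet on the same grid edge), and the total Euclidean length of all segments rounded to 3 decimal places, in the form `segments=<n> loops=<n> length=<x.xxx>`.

cell (1,2): code 0100 → (1.765,3.000)–(2.000,2.353)
cell (1,3): code 1100 → (1.507,4.000)–(1.765,3.000)
cell (1,4): code 1100 → (1.843,5.000)–(1.507,4.000)
cell (1,5): code 1000 → (2.000,5.155)–(1.843,5.000)
cell (2,2): code 0110 → (2.000,2.353)–(3.000,2.073)
cell (2,5): code 1001 → (3.000,5.398)–(2.000,5.155)
cell (3,2): code 0010 → (3.000,2.073)–(3.592,3.000)
cell (3,3): code 0111 → (3.592,3.000)–(4.000,3.883)
cell (3,4): code 1011 → (4.000,4.142)–(3.632,5.000)
cell (3,5): code 0001 → (3.632,5.000)–(3.000,5.398)
cell (4,3): code 0010 → (4.000,3.883)–(4.038,4.000)
cell (4,4): code 0001 → (4.038,4.000)–(4.000,4.142)
total: 12 segments, chained into 1 closed loop(s), length Σ = 9.087143

segments=12 loops=1 length=9.087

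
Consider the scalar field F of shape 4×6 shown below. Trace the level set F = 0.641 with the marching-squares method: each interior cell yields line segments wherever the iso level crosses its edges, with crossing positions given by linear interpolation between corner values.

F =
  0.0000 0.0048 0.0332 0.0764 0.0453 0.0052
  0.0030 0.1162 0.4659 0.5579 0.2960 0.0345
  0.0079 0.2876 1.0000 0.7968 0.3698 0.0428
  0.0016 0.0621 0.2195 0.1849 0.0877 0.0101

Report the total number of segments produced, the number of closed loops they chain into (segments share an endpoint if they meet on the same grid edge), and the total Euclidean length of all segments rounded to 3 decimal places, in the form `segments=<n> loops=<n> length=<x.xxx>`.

cell (1,1): code 0100 → (1.328,2.000)–(2.000,1.496)
cell (1,2): code 1100 → (1.348,3.000)–(1.328,2.000)
cell (1,3): code 1000 → (2.000,3.365)–(1.348,3.000)
cell (2,1): code 0010 → (2.000,1.496)–(2.460,2.000)
cell (2,2): code 0011 → (2.460,2.000)–(2.255,3.000)
cell (2,3): code 0001 → (2.255,3.000)–(2.000,3.365)
total: 6 segments, chained into 1 closed loop(s), length Σ = 4.735649

segments=6 loops=1 length=4.736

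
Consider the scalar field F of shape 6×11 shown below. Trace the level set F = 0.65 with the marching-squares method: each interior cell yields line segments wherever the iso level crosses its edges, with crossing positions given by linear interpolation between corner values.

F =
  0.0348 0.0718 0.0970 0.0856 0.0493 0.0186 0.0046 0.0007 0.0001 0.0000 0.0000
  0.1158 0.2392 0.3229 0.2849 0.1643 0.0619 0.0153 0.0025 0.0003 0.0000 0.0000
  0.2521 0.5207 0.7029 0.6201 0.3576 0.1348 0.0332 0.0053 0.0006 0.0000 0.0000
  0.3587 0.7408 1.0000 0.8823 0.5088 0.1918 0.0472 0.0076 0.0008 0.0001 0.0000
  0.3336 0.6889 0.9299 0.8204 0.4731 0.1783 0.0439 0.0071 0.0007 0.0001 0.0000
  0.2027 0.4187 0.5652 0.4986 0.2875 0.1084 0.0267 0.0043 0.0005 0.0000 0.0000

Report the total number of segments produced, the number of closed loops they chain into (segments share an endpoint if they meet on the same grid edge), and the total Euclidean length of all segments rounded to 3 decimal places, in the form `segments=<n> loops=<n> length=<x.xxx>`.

segments=12 loops=1 length=8.960

cell (1,1): code 0100 → (1.861,2.000)–(2.000,1.710)
cell (1,2): code 1000 → (2.000,2.639)–(1.861,2.000)
cell (2,0): code 0100 → (2.587,1.000)–(3.000,0.762)
cell (2,1): code 1110 → (2.000,1.710)–(2.587,1.000)
cell (2,2): code 1101 → (2.114,3.000)–(2.000,2.639)
cell (2,3): code 1000 → (3.000,3.622)–(2.114,3.000)
cell (3,0): code 0110 → (3.000,0.762)–(4.000,0.891)
cell (3,3): code 1001 → (4.000,3.491)–(3.000,3.622)
cell (4,0): code 0010 → (4.000,0.891)–(4.144,1.000)
cell (4,1): code 0011 → (4.144,1.000)–(4.767,2.000)
cell (4,2): code 0011 → (4.767,2.000)–(4.530,3.000)
cell (4,3): code 0001 → (4.530,3.000)–(4.000,3.491)
total: 12 segments, chained into 1 closed loop(s), length Σ = 8.960289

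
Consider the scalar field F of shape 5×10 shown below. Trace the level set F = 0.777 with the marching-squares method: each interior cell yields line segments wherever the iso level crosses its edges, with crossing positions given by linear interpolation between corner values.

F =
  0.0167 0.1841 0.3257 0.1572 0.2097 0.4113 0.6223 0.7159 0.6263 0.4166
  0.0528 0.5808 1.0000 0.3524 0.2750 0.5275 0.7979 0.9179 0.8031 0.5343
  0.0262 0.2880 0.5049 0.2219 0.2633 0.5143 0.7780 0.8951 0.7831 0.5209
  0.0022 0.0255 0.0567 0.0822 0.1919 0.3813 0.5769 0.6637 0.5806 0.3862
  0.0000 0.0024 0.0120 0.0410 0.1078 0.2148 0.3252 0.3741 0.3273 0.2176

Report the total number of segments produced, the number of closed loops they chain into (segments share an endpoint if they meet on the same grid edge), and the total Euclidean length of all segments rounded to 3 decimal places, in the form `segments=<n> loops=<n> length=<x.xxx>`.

cell (0,1): code 0100 → (0.669,2.000)–(1.000,1.468)
cell (0,2): code 1000 → (1.000,2.344)–(0.669,2.000)
cell (0,5): code 0100 → (0.881,6.000)–(1.000,5.923)
cell (0,6): code 1100 → (0.302,7.000)–(0.881,6.000)
cell (0,7): code 1100 → (0.852,8.000)–(0.302,7.000)
cell (0,8): code 1000 → (1.000,8.097)–(0.852,8.000)
cell (1,1): code 0010 → (1.000,1.468)–(1.450,2.000)
cell (1,2): code 0001 → (1.450,2.000)–(1.000,2.344)
cell (1,5): code 0110 → (1.000,5.923)–(2.000,5.996)
cell (1,8): code 1001 → (2.000,8.023)–(1.000,8.097)
cell (2,5): code 0010 → (2.000,5.996)–(2.005,6.000)
cell (2,6): code 0011 → (2.005,6.000)–(2.510,7.000)
cell (2,7): code 0011 → (2.510,7.000)–(2.030,8.000)
cell (2,8): code 0001 → (2.030,8.000)–(2.000,8.023)
total: 14 segments, chained into 2 closed loop(s), length Σ = 9.262471

segments=14 loops=2 length=9.262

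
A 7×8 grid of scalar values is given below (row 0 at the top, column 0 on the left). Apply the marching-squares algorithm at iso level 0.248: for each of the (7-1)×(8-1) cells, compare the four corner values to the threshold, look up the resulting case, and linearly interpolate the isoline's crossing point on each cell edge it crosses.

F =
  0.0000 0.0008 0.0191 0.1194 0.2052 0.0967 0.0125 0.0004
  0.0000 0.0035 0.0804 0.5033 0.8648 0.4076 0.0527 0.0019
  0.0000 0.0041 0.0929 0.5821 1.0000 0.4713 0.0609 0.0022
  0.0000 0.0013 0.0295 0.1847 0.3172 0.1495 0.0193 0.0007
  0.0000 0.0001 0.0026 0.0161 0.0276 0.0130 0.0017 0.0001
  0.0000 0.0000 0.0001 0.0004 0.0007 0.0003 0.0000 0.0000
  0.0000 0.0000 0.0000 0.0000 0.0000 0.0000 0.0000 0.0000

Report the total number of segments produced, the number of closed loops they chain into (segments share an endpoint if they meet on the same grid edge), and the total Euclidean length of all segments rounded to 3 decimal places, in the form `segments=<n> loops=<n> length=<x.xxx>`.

segments=12 loops=1 length=9.891

cell (0,2): code 0100 → (0.335,3.000)–(1.000,2.396)
cell (0,3): code 1100 → (0.065,4.000)–(0.335,3.000)
cell (0,4): code 1100 → (0.487,5.000)–(0.065,4.000)
cell (0,5): code 1000 → (1.000,5.450)–(0.487,5.000)
cell (1,2): code 0110 → (1.000,2.396)–(2.000,2.317)
cell (1,5): code 1001 → (2.000,5.544)–(1.000,5.450)
cell (2,2): code 0010 → (2.000,2.317)–(2.841,3.000)
cell (2,3): code 0111 → (2.841,3.000)–(3.000,3.478)
cell (2,4): code 1011 → (3.000,4.413)–(2.694,5.000)
cell (2,5): code 0001 → (2.694,5.000)–(2.000,5.544)
cell (3,3): code 0010 → (3.000,3.478)–(3.239,4.000)
cell (3,4): code 0001 → (3.239,4.000)–(3.000,4.413)
total: 12 segments, chained into 1 closed loop(s), length Σ = 9.891378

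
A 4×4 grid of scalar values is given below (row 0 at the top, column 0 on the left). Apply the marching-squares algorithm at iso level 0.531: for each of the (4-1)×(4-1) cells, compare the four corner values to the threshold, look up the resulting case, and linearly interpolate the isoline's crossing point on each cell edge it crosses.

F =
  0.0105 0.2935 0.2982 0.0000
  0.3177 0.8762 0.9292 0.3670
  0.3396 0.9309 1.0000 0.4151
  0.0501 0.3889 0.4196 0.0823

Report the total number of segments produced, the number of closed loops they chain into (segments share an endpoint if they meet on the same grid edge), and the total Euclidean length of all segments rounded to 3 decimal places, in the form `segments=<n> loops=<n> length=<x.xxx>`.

segments=8 loops=1 length=7.953

cell (0,0): code 0100 → (0.408,1.000)–(1.000,0.382)
cell (0,1): code 1100 → (0.369,2.000)–(0.408,1.000)
cell (0,2): code 1000 → (1.000,2.708)–(0.369,2.000)
cell (1,0): code 0110 → (1.000,0.382)–(2.000,0.324)
cell (1,2): code 1001 → (2.000,2.802)–(1.000,2.708)
cell (2,0): code 0010 → (2.000,0.324)–(2.738,1.000)
cell (2,1): code 0011 → (2.738,1.000)–(2.808,2.000)
cell (2,2): code 0001 → (2.808,2.000)–(2.000,2.802)
total: 8 segments, chained into 1 closed loop(s), length Σ = 7.953325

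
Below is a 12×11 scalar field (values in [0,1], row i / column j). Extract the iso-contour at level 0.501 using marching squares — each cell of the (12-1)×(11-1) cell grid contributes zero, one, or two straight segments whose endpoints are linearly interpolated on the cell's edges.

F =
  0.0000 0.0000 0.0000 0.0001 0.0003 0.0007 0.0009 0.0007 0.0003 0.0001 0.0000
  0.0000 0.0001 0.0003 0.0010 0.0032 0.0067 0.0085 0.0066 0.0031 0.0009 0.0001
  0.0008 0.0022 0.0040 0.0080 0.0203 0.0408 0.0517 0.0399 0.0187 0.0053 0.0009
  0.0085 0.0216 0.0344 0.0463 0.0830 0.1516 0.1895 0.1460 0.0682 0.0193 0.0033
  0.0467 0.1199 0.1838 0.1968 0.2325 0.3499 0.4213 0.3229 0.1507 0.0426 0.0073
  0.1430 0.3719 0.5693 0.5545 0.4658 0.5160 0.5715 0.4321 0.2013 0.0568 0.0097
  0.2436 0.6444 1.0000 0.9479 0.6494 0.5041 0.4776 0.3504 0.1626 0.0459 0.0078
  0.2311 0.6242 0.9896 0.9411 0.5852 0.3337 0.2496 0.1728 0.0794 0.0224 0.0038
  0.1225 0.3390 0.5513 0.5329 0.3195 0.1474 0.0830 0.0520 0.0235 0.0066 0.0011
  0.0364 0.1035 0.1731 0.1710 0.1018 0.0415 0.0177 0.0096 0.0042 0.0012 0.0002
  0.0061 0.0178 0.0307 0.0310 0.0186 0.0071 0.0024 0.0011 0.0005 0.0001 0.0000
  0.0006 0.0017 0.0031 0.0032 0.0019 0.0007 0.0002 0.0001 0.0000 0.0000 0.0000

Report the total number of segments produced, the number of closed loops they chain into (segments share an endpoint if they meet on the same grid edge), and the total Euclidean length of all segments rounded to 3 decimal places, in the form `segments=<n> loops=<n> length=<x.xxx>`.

segments=22 loops=1 length=15.305

cell (4,1): code 0100 → (4.823,2.000)–(5.000,1.654)
cell (4,2): code 1100 → (4.850,3.000)–(4.823,2.000)
cell (4,3): code 1000 → (5.000,3.603)–(4.850,3.000)
cell (4,4): code 0100 → (4.910,5.000)–(5.000,4.701)
cell (4,5): code 1100 → (4.531,6.000)–(4.910,5.000)
cell (4,6): code 1000 → (5.000,6.506)–(4.531,6.000)
cell (5,0): code 0100 → (5.474,1.000)–(6.000,0.642)
cell (5,1): code 1110 → (5.000,1.654)–(5.474,1.000)
cell (5,3): code 1101 → (5.192,4.000)–(5.000,3.603)
cell (5,4): code 1110 → (5.000,4.701)–(5.192,4.000)
cell (5,5): code 1011 → (6.000,5.117)–(5.751,6.000)
cell (5,6): code 0001 → (5.751,6.000)–(5.000,6.506)
cell (6,0): code 0110 → (6.000,0.642)–(7.000,0.687)
cell (6,4): code 1011 → (7.000,4.335)–(6.018,5.000)
cell (6,5): code 0001 → (6.018,5.000)–(6.000,5.117)
cell (7,0): code 0010 → (7.000,0.687)–(7.432,1.000)
cell (7,1): code 0111 → (7.432,1.000)–(8.000,1.763)
cell (7,3): code 1011 → (8.000,3.149)–(7.317,4.000)
cell (7,4): code 0001 → (7.317,4.000)–(7.000,4.335)
cell (8,1): code 0010 → (8.000,1.763)–(8.133,2.000)
cell (8,2): code 0011 → (8.133,2.000)–(8.088,3.000)
cell (8,3): code 0001 → (8.088,3.000)–(8.000,3.149)
total: 22 segments, chained into 1 closed loop(s), length Σ = 15.304826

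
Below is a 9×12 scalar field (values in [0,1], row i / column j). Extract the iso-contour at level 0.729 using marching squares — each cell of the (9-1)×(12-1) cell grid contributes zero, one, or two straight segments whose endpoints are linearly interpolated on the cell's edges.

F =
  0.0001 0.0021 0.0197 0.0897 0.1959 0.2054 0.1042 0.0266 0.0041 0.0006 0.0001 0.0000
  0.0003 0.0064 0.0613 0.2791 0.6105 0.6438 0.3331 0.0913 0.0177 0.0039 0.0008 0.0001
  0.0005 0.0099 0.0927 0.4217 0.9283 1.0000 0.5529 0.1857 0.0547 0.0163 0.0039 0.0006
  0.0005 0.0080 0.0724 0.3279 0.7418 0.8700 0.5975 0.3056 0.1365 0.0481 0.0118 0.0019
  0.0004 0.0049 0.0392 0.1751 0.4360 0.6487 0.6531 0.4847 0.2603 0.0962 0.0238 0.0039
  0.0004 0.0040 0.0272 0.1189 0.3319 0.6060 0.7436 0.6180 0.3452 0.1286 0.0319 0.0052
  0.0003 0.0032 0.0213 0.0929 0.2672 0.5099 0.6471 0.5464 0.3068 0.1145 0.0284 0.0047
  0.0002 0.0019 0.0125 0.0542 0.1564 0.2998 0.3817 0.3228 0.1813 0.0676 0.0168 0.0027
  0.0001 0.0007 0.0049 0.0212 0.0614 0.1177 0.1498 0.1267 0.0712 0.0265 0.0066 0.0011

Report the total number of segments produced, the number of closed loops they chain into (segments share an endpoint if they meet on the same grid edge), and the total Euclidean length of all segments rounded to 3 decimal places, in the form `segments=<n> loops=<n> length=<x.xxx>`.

cell (1,3): code 0100 → (1.373,4.000)–(2.000,3.607)
cell (1,4): code 1100 → (1.239,5.000)–(1.373,4.000)
cell (1,5): code 1000 → (2.000,5.606)–(1.239,5.000)
cell (2,3): code 0110 → (2.000,3.607)–(3.000,3.969)
cell (2,5): code 1001 → (3.000,5.517)–(2.000,5.606)
cell (3,3): code 0010 → (3.000,3.969)–(3.042,4.000)
cell (3,4): code 0011 → (3.042,4.000)–(3.637,5.000)
cell (3,5): code 0001 → (3.637,5.000)–(3.000,5.517)
cell (4,5): code 0100 → (4.839,6.000)–(5.000,5.894)
cell (4,6): code 1000 → (5.000,6.116)–(4.839,6.000)
cell (5,5): code 0010 → (5.000,5.894)–(5.151,6.000)
cell (5,6): code 0001 → (5.151,6.000)–(5.000,6.116)
total: 12 segments, chained into 2 closed loop(s), length Σ = 7.593658

segments=12 loops=2 length=7.594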